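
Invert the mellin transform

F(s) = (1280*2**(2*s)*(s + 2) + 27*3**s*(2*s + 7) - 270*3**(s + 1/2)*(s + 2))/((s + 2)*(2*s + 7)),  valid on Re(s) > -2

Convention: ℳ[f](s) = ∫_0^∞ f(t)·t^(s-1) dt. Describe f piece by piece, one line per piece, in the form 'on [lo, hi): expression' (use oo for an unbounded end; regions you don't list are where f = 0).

on [0, 3): 3*t**2
on [3, 4): 5*t**(7/2)

split f at 3: ℳ[f](s) collects 2 kernel integrals
∫ 3*t**2·t^(s-1) over [0, 3)
∫ 5*t**(7/2)·t^(s-1) over [3, 4)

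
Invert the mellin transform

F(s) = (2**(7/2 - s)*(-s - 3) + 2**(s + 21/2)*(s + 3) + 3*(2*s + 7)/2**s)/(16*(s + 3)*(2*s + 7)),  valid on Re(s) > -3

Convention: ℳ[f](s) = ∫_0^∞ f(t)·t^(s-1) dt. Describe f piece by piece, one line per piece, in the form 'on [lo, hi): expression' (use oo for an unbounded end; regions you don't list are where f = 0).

on [0, 1/2): 3*t**3/2
on [1/2, 2): 4*t**(7/2)

the 2 pieces separated at 1/2 each add one integral
the [0, 1/2) slice contributes ∫ 3*t**3/2·t^(s-1) dt
between 1/2 and 2 the integrand is 4*t**(7/2)·t^(s-1)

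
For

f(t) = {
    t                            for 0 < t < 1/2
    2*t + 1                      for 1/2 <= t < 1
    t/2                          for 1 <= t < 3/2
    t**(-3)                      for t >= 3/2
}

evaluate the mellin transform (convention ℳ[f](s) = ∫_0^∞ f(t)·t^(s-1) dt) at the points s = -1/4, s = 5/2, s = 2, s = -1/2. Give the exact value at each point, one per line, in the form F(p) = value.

decompose at 1/2, 1, 3/2; ℳ[f](s) sums the 4 pieces' integrals
segment 0 to 1/2 holds t; add its integral
[1/2, 1) adds the kernel integral of (2*t + 1)
the [1, 3/2) slice contributes ∫ t/2·t^(s-1) dt
piece [3/2, ∞): integrate t**(-3) against the kernel

F(-1/4) = 2**(1/4)*(-1053*2**(3/4) + 383*3**(3/4) + 3510)/1053
F(5/2) = -19*sqrt(2)/280 + 29/35 + 305*sqrt(6)/336
F(2) = 33/16
F(-1/2) = 1 + 599*sqrt(6)/1134 + sqrt(2)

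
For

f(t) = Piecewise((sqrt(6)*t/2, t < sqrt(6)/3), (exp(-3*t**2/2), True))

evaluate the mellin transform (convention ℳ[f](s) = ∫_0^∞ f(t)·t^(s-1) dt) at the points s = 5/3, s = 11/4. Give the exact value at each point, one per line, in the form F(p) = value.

F(5/3) = 96**(1/6)*(4*uppergamma(5/6, 1) + 3)/24
F(11/4) = 1944**(1/8)*(15*uppergamma(11/8, 1) + 8)/135

strip the power substitution: sqrt(6)*sqrt(t)/2 on [0, 2/3); exp(-3*t/2) on [2/3, ∞)
undo the common scale on t: sqrt(t) on [0, 1); exp(-t) on [1, ∞)
the 2 pieces separated at sqrt(6)/3 each add one integral
∫ over [0, sqrt(6)/3) of sqrt(6)*t/2·t^(s-1) joins the sum
∫ over [sqrt(6)/3, ∞) of exp(-3*t**2/2)·t^(s-1) joins the sum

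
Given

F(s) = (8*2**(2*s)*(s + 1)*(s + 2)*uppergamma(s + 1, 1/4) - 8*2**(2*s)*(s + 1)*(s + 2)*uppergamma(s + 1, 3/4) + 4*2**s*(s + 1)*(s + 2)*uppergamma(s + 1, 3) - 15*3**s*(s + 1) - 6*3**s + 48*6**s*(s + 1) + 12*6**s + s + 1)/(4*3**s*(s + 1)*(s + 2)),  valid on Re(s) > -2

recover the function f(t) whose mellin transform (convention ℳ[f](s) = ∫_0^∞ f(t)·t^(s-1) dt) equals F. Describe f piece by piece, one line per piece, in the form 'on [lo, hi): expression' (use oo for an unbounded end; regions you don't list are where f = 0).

peel off the common scale on t: t**2/4 on [0, 1); t*exp(-t/4)/2 on [1, 3); t*(t/2 + 1)/2 on [3, 6); …
undo the common scale on t: t**2 on [0, 1/2); t*exp(-t/2) on [1/2, 3/2); t*(t + 1) on [3/2, 3); …
back out the shared t-power: t on [0, 1/2); exp(-t/2) on [1/2, 3/2); t + 1 on [3/2, 3); …
integrate the 4 segments split at 1/3, 1, 2, then add the results
segment [0, 1/3) carries 9*t**2/4; integrate it
over [1/3, 1), the kernel integral of 3*t*exp(-3*t/4)/2 enters the sum
between 1 and 2 the integrand is 3*t*(3*t/2 + 1)/2·t^(s-1)
over [2, ∞), the kernel integral of 3*t*exp(-3*t/2)/2 enters the sum

on [0, 1/3): 9*t**2/4
on [1/3, 1): 3*t*exp(-3*t/4)/2
on [1, 2): 3*t*(3*t/2 + 1)/2
on [2, oo): 3*t*exp(-3*t/2)/2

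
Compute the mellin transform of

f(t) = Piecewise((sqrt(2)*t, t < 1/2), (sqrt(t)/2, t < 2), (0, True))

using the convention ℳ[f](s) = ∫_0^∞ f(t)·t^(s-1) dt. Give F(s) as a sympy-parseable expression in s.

back out the shared t-power: sqrt(2)*sqrt(t) on [0, 1/2); 1/2 on [1/2, 2)
remove the common scale on t first: sqrt(t) on [0, 1); 1/2 on [1, 4)
peel off the power substitution: t on [0, 1); 1/2 on [1, 2)
treat the 2 regions marked off by 1/2 separately and sum
segment 0 to 1/2 holds sqrt(2)*t; add its integral
∫ over [1/2, 2) of sqrt(t)/2·t^(s-1) joins the sum

2**(-s - 1/2)*(2**(2*s + 1)*(s + 1) + s)/((s + 1)*(2*s + 1))
  Re(s) > -1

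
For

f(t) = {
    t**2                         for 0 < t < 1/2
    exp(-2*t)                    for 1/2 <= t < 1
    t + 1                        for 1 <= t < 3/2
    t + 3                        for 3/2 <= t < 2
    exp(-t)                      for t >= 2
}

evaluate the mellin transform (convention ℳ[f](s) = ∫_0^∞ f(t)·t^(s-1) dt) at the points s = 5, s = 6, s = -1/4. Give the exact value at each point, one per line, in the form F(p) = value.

F(5) = (9100*E + 729120 + 118557*exp(2))*exp(-2)/4480
F(6) = (219072*E + 1986101*exp(2) + 36916992)*exp(-2)/43008
F(-1/4) = 2**(1/4)*(-196*sqrt(2) - 42*uppergamma(-1/4, 2) + 21*2**(3/4)*uppergamma(-1/4, 2) + 6 + 42*uppergamma(-1/4, 1) + 56*2**(3/4) + 112*3**(3/4))/42

split f at 1/2, 1, 3/2, 2: ℳ[f](s) collects 5 kernel integrals
on [0, 1/2): add ∫ t**2·t^(s-1) dt
piece [1/2, 1): integrate exp(-2*t) against the kernel
between 1 and 3/2 the integrand is (t + 1)·t^(s-1)
[3/2, 2) adds the kernel integral of (t + 3)
∫ over [2, ∞) of exp(-t)·t^(s-1) joins the sum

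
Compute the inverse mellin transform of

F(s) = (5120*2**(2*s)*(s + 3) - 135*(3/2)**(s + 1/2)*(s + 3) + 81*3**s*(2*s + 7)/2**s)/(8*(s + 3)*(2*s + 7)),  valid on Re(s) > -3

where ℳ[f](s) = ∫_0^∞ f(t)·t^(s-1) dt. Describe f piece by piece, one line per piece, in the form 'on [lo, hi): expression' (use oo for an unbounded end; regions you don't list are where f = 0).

on [0, 3/2): 3*t**3
on [3/2, 4): 5*t**(7/2)/2

integrate the 2 segments split at 3/2, then add the results
piece [0, 3/2): integrate 3*t**3 against the kernel
over [3/2, 4), the kernel integral of 5*t**(7/2)/2 enters the sum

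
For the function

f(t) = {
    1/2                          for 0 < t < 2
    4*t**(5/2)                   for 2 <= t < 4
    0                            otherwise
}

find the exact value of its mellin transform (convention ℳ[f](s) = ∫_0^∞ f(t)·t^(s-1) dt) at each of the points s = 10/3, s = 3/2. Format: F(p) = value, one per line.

F(10/3) = -768*2**(5/6)/35 + 6*2**(1/3)/5 + 49152*2**(2/3)/35
F(3/2) = 2*sqrt(2)/3 + 240

split f at 2: ℳ[f](s) collects 2 kernel integrals
over [0, 2), the kernel integral of 1/2 enters the sum
∫ over [2, 4) of 4*t**(5/2)·t^(s-1) joins the sum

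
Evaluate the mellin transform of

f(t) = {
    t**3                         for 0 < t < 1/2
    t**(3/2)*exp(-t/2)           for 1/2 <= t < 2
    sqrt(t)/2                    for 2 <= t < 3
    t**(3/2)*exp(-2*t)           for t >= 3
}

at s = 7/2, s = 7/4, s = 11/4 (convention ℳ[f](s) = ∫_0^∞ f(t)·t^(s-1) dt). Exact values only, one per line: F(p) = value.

F(7/2) = -2080*exp(-1) + sqrt(2)/832 + 345*exp(-6)/4 + 65/8 + 7889*exp(-1/4)/8
F(7/4) = -8*2**(1/4)*uppergamma(13/4, 1) - 1207*2**(1/4)/1368 + 2**(3/4)*uppergamma(13/4, 6)/16 + 2*3**(1/4) + 8*2**(1/4)*uppergamma(13/4, 1/4)
F(11/4) = -16*2**(1/4)*uppergamma(17/4, 1) - 5875*2**(1/4)/4784 + 2**(3/4)*uppergamma(17/4, 6)/32 + 54*3**(1/4)/13 + 16*2**(1/4)*uppergamma(17/4, 1/4)

peel off the shared t-power: t**2 on [0, 1/2); sqrt(t)*exp(-t/2) on [1/2, 2); 1/(2*sqrt(t)) on [2, 3); …
the shared t-power comes off first: t**(3/2) on [0, 1/2); exp(-t/2) on [1/2, 2); 1/(2*t) on [2, 3); …
summing 4 kernel integrals split by 1/2, 2, 3 yields ℳ[f](s)
on [0, 1/2) integrate f = t**3 against the kernel
segment 1/2 to 2 holds t**(3/2)*exp(-t/2); add its integral
on [2, 3): add ∫ sqrt(t)/2·t^(s-1) dt
on [3, ∞): add ∫ t**(3/2)*exp(-2*t)·t^(s-1) dt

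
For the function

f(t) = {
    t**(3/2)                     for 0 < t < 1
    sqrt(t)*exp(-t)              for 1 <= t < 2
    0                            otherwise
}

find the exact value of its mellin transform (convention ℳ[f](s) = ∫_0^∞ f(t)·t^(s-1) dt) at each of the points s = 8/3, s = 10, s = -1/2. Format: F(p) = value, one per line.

peel off the shared t-power: t on [0, 1); exp(-t) on [1, 2)
along the cuts 1, ℳ[f](s) splits into 2 integrals
the [0, 1) slice contributes ∫ t**(3/2)·t^(s-1) dt
[1, 2) adds the kernel integral of sqrt(t)*exp(-t)

F(8/3) = -uppergamma(19/6, 2) + 6/25 + uppergamma(19/6, 1)
F(10) = (-133108299970*sqrt(2) + (-15058768725*sqrt(pi)*erfc(sqrt(2)) + 2048 + 15058768725*sqrt(pi)*erfc(1))*exp(2) + 61140961870*E)*exp(-2)/23552
F(-1/2) = Ei(-2) - Ei(-1) + 1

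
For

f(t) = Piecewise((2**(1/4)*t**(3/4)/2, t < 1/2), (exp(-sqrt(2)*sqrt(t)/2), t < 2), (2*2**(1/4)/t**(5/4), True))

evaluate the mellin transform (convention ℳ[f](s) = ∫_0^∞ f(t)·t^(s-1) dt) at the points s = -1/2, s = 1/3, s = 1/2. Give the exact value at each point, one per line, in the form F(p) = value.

F(-1/2) = sqrt(2)*(-expint(2, 1) + 2/7 + 2*expint(2, 1/2) + sqrt(2))
F(1/3) = -2*2**(1/3)*uppergamma(2/3, 1) + 3*2**(1/6)/13 + 12*2**(1/3)/11 + 2*2**(1/3)*uppergamma(2/3, 1/2)
F(1/2) = -2*sqrt(2)*exp(-1) + 1/5 + 2*sqrt(2)*exp(-1/2) + 4*sqrt(2)/3

reversing the common scale on t: t**(3/4) on [0, 1/4); exp(-sqrt(t)) on [1/4, 1); t**(-5/4) on [1, ∞)
remove the power substitution first: t**(3/2) on [0, 1/2); exp(-t) on [1/2, 1); t**(-5/2) on [1, ∞)
slice at 1/2, 2, transform all 3 pieces, and sum them
on [0, 1/2) integrate f = 2**(1/4)*t**(3/4)/2 against the kernel
between 1/2 and 2 the integrand is exp(-sqrt(2)*sqrt(t)/2)·t^(s-1)
piece [2, ∞): integrate 2*2**(1/4)/t**(5/4) against the kernel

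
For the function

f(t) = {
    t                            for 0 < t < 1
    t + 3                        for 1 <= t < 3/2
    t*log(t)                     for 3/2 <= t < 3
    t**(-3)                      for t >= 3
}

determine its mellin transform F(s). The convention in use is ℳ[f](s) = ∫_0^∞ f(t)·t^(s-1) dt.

(-162*2**s*s*(s - 3)*(s**2 + 2*s + 1) - 162*2**s*(s - 3)*(s**2 + 2*s + 1) - 81*3**s*s**2*(s - 3)*(s + 1)*log(3) + 81*3**s*s**2*(s - 3)*(s + 1)*log(2) - 81*3**s*s*(s - 3)*(s + 1)*log(3) + 81*3**s*s*(s - 3)*(s + 1)*log(2) + 81*3**s*s*(s - 3)*(s + 1) + 243*3**s*s*(s - 3)*(s**2 + 2*s + 1) + 162*3**s*(s - 3)*(s**2 + 2*s + 1) + 162*6**s*s**2*(s - 3)*(s + 1)*log(3) - 162*6**s*s*(s - 3)*(s + 1) + 162*6**s*s*(s - 3)*(s + 1)*log(3) - 2*6**s*s*(s + 1)*(s**2 + 2*s + 1))/(54*2**s*s*(s - 3)*(s + 1)*(s**2 + 2*s + 1))
  -1 < Re(s) < 3

summing 4 kernel integrals split by 1, 3/2, 3 yields ℳ[f](s)
the [0, 1) slice contributes ∫ t·t^(s-1) dt
on [1, 3/2) integrate f = (t + 3) against the kernel
segment 3/2 to 3 holds t*log(t); add its integral
segment 3 to ∞ holds t**(-3); add its integral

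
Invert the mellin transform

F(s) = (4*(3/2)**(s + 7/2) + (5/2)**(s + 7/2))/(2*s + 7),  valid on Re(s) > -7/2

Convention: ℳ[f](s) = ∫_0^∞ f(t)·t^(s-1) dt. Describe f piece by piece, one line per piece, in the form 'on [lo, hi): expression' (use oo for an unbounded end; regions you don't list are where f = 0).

on [0, 3/2): 5*t**(7/2)/2
on [3/2, 5/2): t**(7/2)/2

along the cuts 3/2, ℳ[f](s) splits into 2 integrals
on [0, 3/2): add ∫ 5*t**(7/2)/2·t^(s-1) dt
piece [3/2, 5/2): integrate t**(7/2)/2 against the kernel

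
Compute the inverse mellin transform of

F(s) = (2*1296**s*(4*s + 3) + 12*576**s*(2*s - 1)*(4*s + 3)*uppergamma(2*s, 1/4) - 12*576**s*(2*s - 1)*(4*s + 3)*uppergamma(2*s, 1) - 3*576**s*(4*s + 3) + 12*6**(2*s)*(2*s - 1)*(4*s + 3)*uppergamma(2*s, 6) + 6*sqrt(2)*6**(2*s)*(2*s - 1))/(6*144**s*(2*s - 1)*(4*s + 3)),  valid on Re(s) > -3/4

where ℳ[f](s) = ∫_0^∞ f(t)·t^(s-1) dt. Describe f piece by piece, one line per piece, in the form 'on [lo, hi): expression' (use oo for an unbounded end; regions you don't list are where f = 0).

reversing the power substitution: t**(3/2) on [0, 1/2); exp(-t/2) on [1/2, 2); 1/(2*t) on [2, 3); …
split f at 1/4, 4, 9: ℳ[f](s) collects 4 kernel integrals
segment [0, 1/4) carries t**(3/4); integrate it
segment [1/4, 4) carries exp(-sqrt(t)/2); integrate it
[4, 9) adds the kernel integral of 1/(2*sqrt(t))
the [9, ∞) slice contributes ∫ exp(-2*sqrt(t))·t^(s-1) dt

on [0, 1/4): t**(3/4)
on [1/4, 4): exp(-sqrt(t)/2)
on [4, 9): 1/(2*sqrt(t))
on [9, oo): exp(-2*sqrt(t))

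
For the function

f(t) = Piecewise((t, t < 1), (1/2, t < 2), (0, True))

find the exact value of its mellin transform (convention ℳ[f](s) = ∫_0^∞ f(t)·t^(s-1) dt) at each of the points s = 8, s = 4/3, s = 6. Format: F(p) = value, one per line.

F(8) = 2311/144
F(4/3) = 3/56 + 3*2**(1/3)/4
F(6) = 151/28

decompose at 1; ℳ[f](s) sums the 2 pieces' integrals
between 0 and 1 the integrand is t·t^(s-1)
on [1, 2): add ∫ 1/2·t^(s-1) dt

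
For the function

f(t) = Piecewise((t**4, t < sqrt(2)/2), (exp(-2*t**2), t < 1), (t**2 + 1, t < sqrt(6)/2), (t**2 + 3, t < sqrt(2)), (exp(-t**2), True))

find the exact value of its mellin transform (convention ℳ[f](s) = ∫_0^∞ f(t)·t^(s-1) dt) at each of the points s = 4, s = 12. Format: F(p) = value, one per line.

undo the power substitution: t**2 on [0, 1/2); exp(-2*t) on [1/2, 1); t + 1 on [1, 3/2); …
decompose at sqrt(2)/2, 1, sqrt(6)/2, sqrt(2); ℳ[f](s) sums the 5 pieces' integrals
on [0, sqrt(2)/2): add ∫ t**4·t^(s-1) dt
[sqrt(2)/2, 1) adds the kernel integral of exp(-2*t**2)
∫ over [1, sqrt(6)/2) of (t**2 + 1)·t^(s-1) joins the sum
segment sqrt(6)/2 to sqrt(2) holds (t**2 + 3); add its integral
on [sqrt(2), ∞): add ∫ exp(-t**2)·t^(s-1) dt

F(4) = (96*E + 432 + 1075*exp(2))*exp(-2)/384
F(12) = (219072*E + 1986101*exp(2) + 36916992)*exp(-2)/86016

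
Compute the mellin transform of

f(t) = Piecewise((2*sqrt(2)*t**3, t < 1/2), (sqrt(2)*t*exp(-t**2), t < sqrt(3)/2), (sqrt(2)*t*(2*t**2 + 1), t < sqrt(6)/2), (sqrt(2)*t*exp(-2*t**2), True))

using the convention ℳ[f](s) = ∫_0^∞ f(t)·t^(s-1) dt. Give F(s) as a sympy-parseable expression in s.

2**(1/2 - s/2)*(sqrt(2)/2)**s*(2*2**s*(s + 1)*(s + 3)*uppergamma(s/2 + 1/2, 1/4) - 2*2**s*(s + 1)*(s + 3)*uppergamma(s/2 + 1/2, 3/4) + 2**(s/2 + 1/2)*(s + 1)*(s + 3)*uppergamma(s/2 + 1/2, 3) - 5*3**(s/2 + 1/2)*(s + 1) - 4*3**(s/2 + 1/2) + 8*6**(s/2 + 1/2)*(s + 1) + 4*6**(s/2 + 1/2) + s + 1)/(4*(s + 1)*(s + 3))
  Re(s) > -3

invert the power substitution to get 2*sqrt(2)*t**(3/2) on [0, 1/4); sqrt(2)*sqrt(t)*exp(-t) on [1/4, 3/4); sqrt(2)*sqrt(t)*(2*t + 1) on [3/4, 3/2); …
reversing the common scale on t: t**(3/2) on [0, 1/2); sqrt(t)*exp(-t/2) on [1/2, 3/2); sqrt(t)*(t + 1) on [3/2, 3); …
reversing the shared t-power: t on [0, 1/2); exp(-t/2) on [1/2, 3/2); t + 1 on [3/2, 3); …
integrate the 4 segments split at 1/2, sqrt(3)/2, sqrt(6)/2, then add the results
segment 0 to 1/2 holds 2*sqrt(2)*t**3; add its integral
segment [1/2, sqrt(3)/2) carries sqrt(2)*t*exp(-t**2); integrate it
between sqrt(3)/2 and sqrt(6)/2 the integrand is sqrt(2)*t*(2*t**2 + 1)·t^(s-1)
on [sqrt(6)/2, ∞) integrate f = sqrt(2)*t*exp(-2*t**2) against the kernel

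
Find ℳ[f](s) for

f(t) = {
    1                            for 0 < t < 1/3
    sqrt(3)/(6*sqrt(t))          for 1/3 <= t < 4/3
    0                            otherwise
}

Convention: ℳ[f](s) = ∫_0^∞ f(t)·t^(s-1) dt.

(4**s*s/2 + s - 1)/(3**s*s*(2*s - 1))
  Re(s) > 0

back out the common scale on t: 1 on [0, 1); 1/(2*sqrt(t)) on [1, 4)
back out the power substitution: 1 on [0, 1); 1/(2*t) on [1, 2)
reversing the shared t-power: t on [0, 1); 1/2 on [1, 2)
linearity at 1/3 turns ℳ[f](s) into 2 summed integrals
the [0, 1/3) slice contributes ∫ 1·t^(s-1) dt
on [1/3, 4/3): add ∫ sqrt(3)/(6*sqrt(t))·t^(s-1) dt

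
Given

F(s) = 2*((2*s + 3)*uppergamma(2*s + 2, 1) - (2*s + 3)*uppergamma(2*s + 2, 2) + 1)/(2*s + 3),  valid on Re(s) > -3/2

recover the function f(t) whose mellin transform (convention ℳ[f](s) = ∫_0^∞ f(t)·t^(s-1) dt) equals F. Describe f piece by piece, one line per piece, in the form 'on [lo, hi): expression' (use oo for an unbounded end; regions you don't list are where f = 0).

on [0, 1): t**(3/2)
on [1, 4): t*exp(-sqrt(t))

back out the shared t-power: t on [0, 1); sqrt(t)*exp(-sqrt(t)) on [1, 4)
reversing the shared t-power: sqrt(t) on [0, 1); exp(-sqrt(t)) on [1, 4)
strip the power substitution: t on [0, 1); exp(-t) on [1, 2)
f breaks at 1 into 2 integrals to sum
[0, 1) adds the kernel integral of t**(3/2)
for t in [1, 4): the term is ∫ t*exp(-sqrt(t))·t^(s-1)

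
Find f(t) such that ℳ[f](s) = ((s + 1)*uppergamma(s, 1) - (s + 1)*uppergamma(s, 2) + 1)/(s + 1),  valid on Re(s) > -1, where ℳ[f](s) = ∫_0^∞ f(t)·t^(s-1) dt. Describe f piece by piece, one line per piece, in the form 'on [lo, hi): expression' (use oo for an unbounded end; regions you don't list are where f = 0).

split f at 1: ℳ[f](s) collects 2 kernel integrals
for t in [0, 1): the term is ∫ t·t^(s-1)
segment 1 to 2 holds exp(-t); add its integral

on [0, 1): t
on [1, 2): exp(-t)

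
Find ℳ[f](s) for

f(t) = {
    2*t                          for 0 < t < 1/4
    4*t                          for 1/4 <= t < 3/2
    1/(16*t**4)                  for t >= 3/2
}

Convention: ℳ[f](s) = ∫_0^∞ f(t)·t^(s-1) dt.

invert the common scale on t to get t on [0, 1/2); 2*t on [1/2, 3); t**(-4) on [3, ∞)
breakpoints 1/4, 3/2: one integral from each of the 3 segments
on [0, 1/4): add ∫ 2*t·t^(s-1) dt
between 1/4 and 3/2 the integrand is 4*t·t^(s-1)
segment [3/2, ∞) carries 1/(16*t**4); integrate it

(970*6**s*s - 3890*6**s - 81*s + 324)/(162*2**(2*s)*(s**2 - 3*s - 4))
  -1 < Re(s) < 4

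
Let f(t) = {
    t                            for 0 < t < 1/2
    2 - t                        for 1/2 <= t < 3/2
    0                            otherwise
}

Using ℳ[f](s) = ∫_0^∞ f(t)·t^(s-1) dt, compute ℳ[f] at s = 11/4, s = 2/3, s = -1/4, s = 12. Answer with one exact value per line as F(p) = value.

F(11/4) = 2**(1/4)*(-38 + 243*3**(3/4))/660
F(2/3) = 3*2**(1/3)*(-8 + 7*3**(2/3))/20
F(-1/4) = 2*2**(1/4)*(14 - 5*3**(3/4))/3
F(12) = 2125757/319488

f breaks at 1/2 into 2 integrals to sum
piece [0, 1/2): integrate t against the kernel
segment [1/2, 3/2) carries (2 - t); integrate it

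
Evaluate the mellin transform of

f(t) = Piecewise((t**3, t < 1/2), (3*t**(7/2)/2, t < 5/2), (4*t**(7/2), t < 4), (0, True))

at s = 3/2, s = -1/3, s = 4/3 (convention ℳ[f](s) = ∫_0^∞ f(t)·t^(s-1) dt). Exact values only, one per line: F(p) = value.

F(3/2) = sqrt(2)/144 + 61629/80
F(-1/3) = -1875*2**(5/6)*5**(1/6)/304 - 9*2**(5/6)/304 + 98361*2**(1/3)/1216
F(4/3) = -9375*2**(1/6)*5**(5/6)/928 - 9*2**(1/6)/928 + 5111895*2**(2/3)/12064

cuts at 1/2, 5/2: linearity sums the 3 kernel integrals
for t in [0, 1/2): the term is ∫ t**3·t^(s-1)
∫ over [1/2, 5/2) of 3*t**(7/2)/2·t^(s-1) joins the sum
on [5/2, 4) integrate f = 4*t**(7/2) against the kernel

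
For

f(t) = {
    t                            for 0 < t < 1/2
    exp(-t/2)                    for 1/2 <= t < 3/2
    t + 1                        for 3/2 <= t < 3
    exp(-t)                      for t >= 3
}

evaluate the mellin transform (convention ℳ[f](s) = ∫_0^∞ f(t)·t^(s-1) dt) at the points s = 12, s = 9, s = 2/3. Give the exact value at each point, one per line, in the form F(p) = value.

along the cuts 1/2, 3/2, 3, ℳ[f](s) splits into 4 integrals
[0, 1/2) adds the kernel integral of t
[1/2, 3/2) adds the kernel integral of exp(-t/2)
∫ over [3/2, 3) of (t + 1)·t^(s-1) joins the sum
∫ over [3, ∞) of exp(-t)·t^(s-1) joins the sum

F(12) = -354434904271143*exp(-3/4)/1024 + 35548619933/212992 + 801693126*exp(-3) + 214975636319885*exp(-1/4)/1024
F(9) = -5593984641*exp(-3/4)/128 + 20689567/2560 + 806769*exp(-3) + 3392923553*exp(-1/4)/128
F(2/3) = -6*2**(1/3)*3**(2/3)/5 - 2**(2/3)*uppergamma(2/3, 3/4) + uppergamma(2/3, 3) + 3*2**(1/3)/20 + 2**(2/3)*uppergamma(2/3, 1/4) + 33*3**(2/3)/10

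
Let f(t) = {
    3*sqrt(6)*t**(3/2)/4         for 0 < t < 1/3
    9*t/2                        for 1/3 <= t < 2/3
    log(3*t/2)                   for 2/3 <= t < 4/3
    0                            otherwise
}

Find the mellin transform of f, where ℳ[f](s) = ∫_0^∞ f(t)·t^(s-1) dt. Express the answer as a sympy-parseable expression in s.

undo the common scale on t: t**(3/2) on [0, 1/2); 3*t on [1/2, 1); log(t) on [1, 2)
cuts at 1/3, 2/3: linearity sums the 3 kernel integrals
the [0, 1/3) slice contributes ∫ 3*sqrt(6)*t**(3/2)/4·t^(s-1) dt
[1/3, 2/3) adds the kernel integral of 9*t/2
for t in [2/3, 4/3): the term is ∫ log(3*t/2)·t^(s-1)

(2**(2*s)*s*(s + 1)*(2*s + 3)*log(4) - 2*2**(2*s)*(s + 1)*(2*s + 3) + 6*2**s*s**2*(2*s + 3) + 2*2**s*(s + 1)*(2*s + 3) + sqrt(2)*s**2*(s + 1) - 3*s**2*(2*s + 3))/(2*3**s*s**2*(s + 1)*(2*s + 3))
  Re(s) > -3/2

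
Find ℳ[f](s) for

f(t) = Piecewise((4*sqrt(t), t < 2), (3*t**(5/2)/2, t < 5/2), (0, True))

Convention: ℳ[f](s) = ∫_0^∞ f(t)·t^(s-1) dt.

slice at 2, transform all 2 pieces, and sum them
piece [0, 2): integrate 4*sqrt(t) against the kernel
on [2, 5/2): add ∫ 3*t**(5/2)/2·t^(s-1) dt

(8*2**(s + 1/2)*(2*s + 5) - 3*2**(s + 5/2)*(2*s + 1) + 3*(5/2)**(s + 5/2)*(2*s + 1))/((2*s + 1)*(2*s + 5))
  Re(s) > -1/2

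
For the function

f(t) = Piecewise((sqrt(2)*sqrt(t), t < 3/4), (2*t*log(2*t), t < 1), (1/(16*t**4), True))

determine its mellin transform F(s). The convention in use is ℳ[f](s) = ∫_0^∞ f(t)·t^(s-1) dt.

reversing the common scale on t: sqrt(t) on [0, 3/2); t*log(t) on [3/2, 2); t**(-4) on [2, ∞)
decompose at 3/4, 1; ℳ[f](s) sums the 3 pieces' integrals
segment [0, 3/4) carries sqrt(2)*sqrt(t); integrate it
segment [3/4, 1) carries 2*t*log(2*t); integrate it
piece [1, ∞): integrate 1/(16*t**4) against the kernel

(-32*2**(2*s)*(s - 4)*(2*s + 1) + 3**s*s*(s - 4)*(2*s + 1)*(-24*log(3) + 24*log(2)) + 3**s*(s - 4)*(2*s + 1)*(-24*log(3) + 24*log(2)) + 24*3**s*(s - 4)*(2*s + 1) + 16*3**s*sqrt(6)*(s - 4)*(s**2 + 2*s + 1) + 32*4**s*s*(s - 4)*(2*s + 1)*log(2) + 32*4**s*(s - 4)*(2*s + 1)*log(2) - 4**s*(2*s + 1)*(s**2 + 2*s + 1))/(16*2**(2*s)*(s - 4)*(2*s + 1)*(s**2 + 2*s + 1))
  -1/2 < Re(s) < 4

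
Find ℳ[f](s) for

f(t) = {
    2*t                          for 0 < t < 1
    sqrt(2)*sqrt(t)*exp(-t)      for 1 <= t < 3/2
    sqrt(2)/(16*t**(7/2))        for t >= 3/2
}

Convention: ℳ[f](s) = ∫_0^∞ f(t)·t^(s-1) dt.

(2*2**s*(2*s - 7) + 2**(s + 1/2)*(s + 1)*(2*s - 7)*uppergamma(s + 1/2, 1) - 2**(s + 1/2)*(s + 1)*(2*s - 7)*uppergamma(s + 1/2, 3/2) - 2*3**(s + 1/2)*(s + 1)/81)/(2**s*(s + 1)*(2*s - 7))
  -1 < Re(s) < 7/2

strip the common scale on t: t on [0, 2); sqrt(t)*exp(-t/2) on [2, 3); t**(-7/2) on [3, ∞)
undo the shared t-power: sqrt(t) on [0, 2); exp(-t/2) on [2, 3); t**(-4) on [3, ∞)
along the cuts 1, 3/2, ℳ[f](s) splits into 3 integrals
over [0, 1), the kernel integral of 2*t enters the sum
∫ sqrt(2)*sqrt(t)*exp(-t)·t^(s-1) over [1, 3/2)
segment 3/2 to ∞ holds sqrt(2)/(16*t**(7/2)); add its integral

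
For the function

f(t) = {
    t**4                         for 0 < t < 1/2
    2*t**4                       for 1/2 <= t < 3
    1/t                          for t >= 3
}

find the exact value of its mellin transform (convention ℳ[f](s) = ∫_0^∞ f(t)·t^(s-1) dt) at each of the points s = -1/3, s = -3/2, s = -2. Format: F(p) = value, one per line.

invert the shared t-power to get t**2 on [0, 1/2); 2*t**2 on [1/2, 3); t**(-3) on [3, ∞)
undo the shared t-power: t on [0, 1/2); 2*t on [1/2, 3); t**(-4) on [3, ∞)
cuts at 1/2, 3: linearity sums the 3 kernel integrals
the [0, 1/2) slice contributes ∫ t**4·t^(s-1) dt
∫ over [1/2, 3) of 2*t**4·t^(s-1) joins the sum
on [3, ∞): add ∫ 1/t·t^(s-1) dt

F(-1/3) = 2**(1/3)*(-9 + 3910*6**(2/3))/528
F(-3/2) = sqrt(2)*(-27 + 1948*sqrt(6))/540
F(-2) = 5759/648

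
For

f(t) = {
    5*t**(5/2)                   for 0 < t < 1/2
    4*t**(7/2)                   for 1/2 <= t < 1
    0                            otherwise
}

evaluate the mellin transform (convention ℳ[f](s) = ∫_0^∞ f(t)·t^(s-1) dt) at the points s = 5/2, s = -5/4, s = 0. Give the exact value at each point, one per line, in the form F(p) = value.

along the cuts 1/2, ℳ[f](s) splits into 2 integrals
∫ 5*t**(5/2)·t^(s-1) over [0, 1/2)
[1/2, 1) adds the kernel integral of 4*t**(7/2)

F(5/2) = 11/16
F(-5/4) = 7*2**(3/4)/9 + 16/9
F(0) = 5*sqrt(2)/28 + 8/7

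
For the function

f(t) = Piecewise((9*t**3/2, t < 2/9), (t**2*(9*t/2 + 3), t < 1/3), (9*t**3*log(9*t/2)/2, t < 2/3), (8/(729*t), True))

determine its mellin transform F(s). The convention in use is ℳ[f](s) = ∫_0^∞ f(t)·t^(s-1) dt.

3**(-2*s - 4)*(-162*2**(s + 2)*(s - 1)*(s + 2)*(2*s + (s + 2)**2 + 5) - 162*2**(s + 2)*(s - 1)*(2*s + (s + 2)**2 + 5) - 81*3**(s + 2)*(s - 1)*(s + 2)**2*(s + 3)*log(3) + 81*3**(s + 2)*(s - 1)*(s + 2)**2*(s + 3)*log(2) - 81*3**(s + 2)*(s - 1)*(s + 2)*(s + 3)*log(3) + 81*3**(s + 2)*(s - 1)*(s + 2)*(s + 3)*log(2) + 81*3**(s + 2)*(s - 1)*(s + 2)*(s + 3) + 243*3**(s + 2)*(s - 1)*(s + 2)*(2*s + (s + 2)**2 + 5) + 162*3**(s + 2)*(s - 1)*(2*s + (s + 2)**2 + 5) + 162*6**(s + 2)*(s - 1)*(s + 2)**2*(s + 3)*log(3) - 162*6**(s + 2)*(s - 1)*(s + 2)*(s + 3) + 162*6**(s + 2)*(s - 1)*(s + 2)*(s + 3)*log(3) - 2*6**(s + 2)*(s + 2)*(s + 3)*(2*s + (s + 2)**2 + 5))/(54*(s - 1)*(s + 2)*(s + 3)*(2*s + (s + 2)**2 + 5))
  -3 < Re(s) < 1

reversing the shared t-power: 9*t/2 on [0, 2/9); 9*t/2 + 3 on [2/9, 1/3); 9*t*log(9*t/2)/2 on [1/3, 2/3); …
remove the common scale on t first: 3*t/2 on [0, 2/3); 3*t/2 + 3 on [2/3, 1); 3*t*log(3*t/2)/2 on [1, 2); …
undo the common scale on t: t on [0, 1); t + 3 on [1, 3/2); t*log(t) on [3/2, 3); …
slice at 2/9, 1/3, 2/3, transform all 4 pieces, and sum them
on [0, 2/9): add ∫ 9*t**3/2·t^(s-1) dt
segment [2/9, 1/3) carries t**2*(9*t/2 + 3); integrate it
between 1/3 and 2/3 the integrand is 9*t**3*log(9*t/2)/2·t^(s-1)
∫ over [2/3, ∞) of 8/(729*t)·t^(s-1) joins the sum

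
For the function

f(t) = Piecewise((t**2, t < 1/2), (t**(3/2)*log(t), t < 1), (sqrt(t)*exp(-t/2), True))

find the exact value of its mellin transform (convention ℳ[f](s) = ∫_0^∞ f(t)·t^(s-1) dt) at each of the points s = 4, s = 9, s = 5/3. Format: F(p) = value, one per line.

F(4) = -1415/46464 + sqrt(2)/1936 + sqrt(2)*log(2)/352 + 105*sqrt(2)*sqrt(pi)*erfc(sqrt(2)/2) + 296*exp(-1/2)
F(9) = -89671/9934848 + sqrt(2)/225792 + sqrt(2)*log(2)/21504 + 34459425*sqrt(2)*sqrt(pi)*erfc(sqrt(2)/2) + 97222866*exp(-1/2)
F(5/3) = 2**(5/6)*(-6336*2**(1/6) + 792 + 1083*sqrt(2) + 2508*log(2) + 254144*2**(1/3)*uppergamma(13/6, 1/2))/127072

invert the shared t-power to get t**(3/2) on [0, 1/2); t*log(t) on [1/2, 1); exp(-t/2) on [1, ∞)
f breaks at 1/2, 1 into 3 integrals to sum
on [0, 1/2): add ∫ t**2·t^(s-1) dt
segment 1/2 to 1 holds t**(3/2)*log(t); add its integral
∫ over [1, ∞) of sqrt(t)*exp(-t/2)·t^(s-1) joins the sum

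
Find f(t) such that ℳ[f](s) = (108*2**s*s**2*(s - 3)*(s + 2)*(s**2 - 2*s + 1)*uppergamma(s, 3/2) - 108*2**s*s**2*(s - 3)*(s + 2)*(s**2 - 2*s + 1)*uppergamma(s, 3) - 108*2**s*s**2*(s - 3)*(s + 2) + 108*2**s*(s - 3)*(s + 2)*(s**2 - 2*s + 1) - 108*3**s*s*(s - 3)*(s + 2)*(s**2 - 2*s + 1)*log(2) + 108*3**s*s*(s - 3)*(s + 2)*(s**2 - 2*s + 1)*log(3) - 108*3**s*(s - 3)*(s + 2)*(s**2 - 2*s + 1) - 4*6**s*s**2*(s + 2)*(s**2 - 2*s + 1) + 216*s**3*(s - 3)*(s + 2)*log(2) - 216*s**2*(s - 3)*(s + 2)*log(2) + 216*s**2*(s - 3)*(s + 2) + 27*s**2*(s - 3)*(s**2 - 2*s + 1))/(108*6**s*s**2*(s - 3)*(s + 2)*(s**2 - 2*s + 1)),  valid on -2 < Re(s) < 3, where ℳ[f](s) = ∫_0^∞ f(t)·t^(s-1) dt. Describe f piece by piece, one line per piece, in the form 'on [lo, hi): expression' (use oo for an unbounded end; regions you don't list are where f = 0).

undo the common scale on t: t**2 on [0, 1/2); log(t)/t on [1/2, 1); log(t) on [1, 3/2); …
decompose at 1/6, 1/3, 1/2, 1; ℳ[f](s) sums the 5 pieces' integrals
the [0, 1/6) slice contributes ∫ 9*t**2·t^(s-1) dt
∫ log(3*t)/(3*t)·t^(s-1) over [1/6, 1/3)
segment [1/3, 1/2) carries log(3*t); integrate it
segment [1/2, 1) carries exp(-3*t); integrate it
∫ 1/(27*t**3)·t^(s-1) over [1, ∞)

on [0, 1/6): 9*t**2
on [1/6, 1/3): log(3*t)/(3*t)
on [1/3, 1/2): log(3*t)
on [1/2, 1): exp(-3*t)
on [1, oo): 1/(27*t**3)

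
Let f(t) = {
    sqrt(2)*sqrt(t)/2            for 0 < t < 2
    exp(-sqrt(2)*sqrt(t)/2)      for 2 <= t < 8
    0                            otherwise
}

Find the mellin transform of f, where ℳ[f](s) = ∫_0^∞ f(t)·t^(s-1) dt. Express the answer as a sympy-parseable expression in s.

2*2**s*((2*s + 1)*uppergamma(2*s, 1) - (2*s + 1)*uppergamma(2*s, 2) + 1)/(2*s + 1)
  Re(s) > -1/2

back out the common scale on t: sqrt(t) on [0, 1); exp(-sqrt(t)) on [1, 4)
peel off the power substitution: t on [0, 1); exp(-t) on [1, 2)
summing 2 kernel integrals split by 2 yields ℳ[f](s)
on [0, 2) integrate f = sqrt(2)*sqrt(t)/2 against the kernel
over [2, 8), the kernel integral of exp(-sqrt(2)*sqrt(t)/2) enters the sum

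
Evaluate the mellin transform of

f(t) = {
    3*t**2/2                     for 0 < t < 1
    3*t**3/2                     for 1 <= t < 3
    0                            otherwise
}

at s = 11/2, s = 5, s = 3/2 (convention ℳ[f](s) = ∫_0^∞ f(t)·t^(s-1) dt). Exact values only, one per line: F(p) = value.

F(11/2) = 2/85 + 19683*sqrt(3)/17
F(5) = 17223/14
F(3/2) = 2/21 + 27*sqrt(3)

linearity at 1 turns ℳ[f](s) into 2 summed integrals
the [0, 1) slice contributes ∫ 3*t**2/2·t^(s-1) dt
on [1, 3): add ∫ 3*t**3/2·t^(s-1) dt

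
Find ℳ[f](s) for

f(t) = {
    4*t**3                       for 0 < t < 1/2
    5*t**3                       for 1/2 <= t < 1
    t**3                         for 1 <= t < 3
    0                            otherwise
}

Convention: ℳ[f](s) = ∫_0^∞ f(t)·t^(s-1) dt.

(3**(s + 3) + 4 - 1/(8*2**s))/(s + 3)
  Re(s) > -3

breakpoints 1/2, 1: one integral from each of the 3 segments
between 0 and 1/2 the integrand is 4*t**3·t^(s-1)
segment [1/2, 1) carries 5*t**3; integrate it
on [1, 3) integrate f = t**3 against the kernel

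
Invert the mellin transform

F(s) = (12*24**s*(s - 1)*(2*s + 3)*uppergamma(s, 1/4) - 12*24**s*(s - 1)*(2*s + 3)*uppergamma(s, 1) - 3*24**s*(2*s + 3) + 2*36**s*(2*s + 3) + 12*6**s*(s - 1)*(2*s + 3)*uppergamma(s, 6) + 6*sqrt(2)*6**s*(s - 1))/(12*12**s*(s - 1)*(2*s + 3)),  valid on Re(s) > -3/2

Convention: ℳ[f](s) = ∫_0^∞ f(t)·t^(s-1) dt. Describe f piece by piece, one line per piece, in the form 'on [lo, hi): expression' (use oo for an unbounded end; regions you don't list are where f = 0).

on [0, 1/2): t**(3/2)
on [1/2, 2): exp(-t/2)
on [2, 3): 1/(2*t)
on [3, oo): exp(-2*t)

linearity at 1/2, 2, 3 turns ℳ[f](s) into 4 summed integrals
∫ over [0, 1/2) of t**(3/2)·t^(s-1) joins the sum
[1/2, 2) adds the kernel integral of exp(-t/2)
on [2, 3) integrate f = 1/(2*t) against the kernel
over [3, ∞), the kernel integral of exp(-2*t) enters the sum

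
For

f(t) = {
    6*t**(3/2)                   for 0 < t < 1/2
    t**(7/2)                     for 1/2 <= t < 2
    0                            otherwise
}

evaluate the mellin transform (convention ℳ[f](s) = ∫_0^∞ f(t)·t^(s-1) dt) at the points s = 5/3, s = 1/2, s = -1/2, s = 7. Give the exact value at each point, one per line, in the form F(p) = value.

F(5/3) = 3*2**(1/6)*(725*2**(2/3) + 38912)/18848
F(1/2) = 303/64
F(-1/2) = 45/8
F(7) = 5093153*sqrt(2)/52224

breakpoints 1/2: one integral from each of the 2 segments
segment 0 to 1/2 holds 6*t**(3/2); add its integral
over [1/2, 2), the kernel integral of t**(7/2) enters the sum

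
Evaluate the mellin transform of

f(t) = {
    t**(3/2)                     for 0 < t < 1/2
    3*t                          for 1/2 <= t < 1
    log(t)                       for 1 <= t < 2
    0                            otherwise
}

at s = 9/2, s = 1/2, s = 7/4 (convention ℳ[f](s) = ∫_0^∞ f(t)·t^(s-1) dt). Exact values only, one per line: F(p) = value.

F(9/2) = sqrt(2)*(-182168 + 68137*sqrt(2) + 811008*log(2))/228096
F(1/2) = sqrt(2)*(-72 + 32*log(2) + 49*sqrt(2))/16
F(7/4) = -1615*2**(3/4)/2548 - 3*2**(1/4)/22 + 8*2**(3/4)*log(2)/7 + 764/539

decompose at 1/2, 1; ℳ[f](s) sums the 3 pieces' integrals
[0, 1/2) adds the kernel integral of t**(3/2)
the [1/2, 1) slice contributes ∫ 3*t·t^(s-1) dt
segment 1 to 2 holds log(t); add its integral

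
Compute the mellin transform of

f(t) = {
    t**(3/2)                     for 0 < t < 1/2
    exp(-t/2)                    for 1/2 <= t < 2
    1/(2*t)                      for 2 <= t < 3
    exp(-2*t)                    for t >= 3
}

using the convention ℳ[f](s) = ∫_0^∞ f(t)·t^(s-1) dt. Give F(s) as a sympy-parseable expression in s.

cuts at 1/2, 2, 3: linearity sums the 4 kernel integrals
∫ over [0, 1/2) of t**(3/2)·t^(s-1) joins the sum
on [1/2, 2): add ∫ exp(-t/2)·t^(s-1) dt
[2, 3) adds the kernel integral of 1/(2*t)
segment [3, ∞) carries exp(-2*t); integrate it

(12*24**s*(s - 1)*(2*s + 3)*uppergamma(s, 1/4) - 12*24**s*(s - 1)*(2*s + 3)*uppergamma(s, 1) - 3*24**s*(2*s + 3) + 2*36**s*(2*s + 3) + 12*6**s*(s - 1)*(2*s + 3)*uppergamma(s, 6) + 6*sqrt(2)*6**s*(s - 1))/(12*12**s*(s - 1)*(2*s + 3))
  Re(s) > -3/2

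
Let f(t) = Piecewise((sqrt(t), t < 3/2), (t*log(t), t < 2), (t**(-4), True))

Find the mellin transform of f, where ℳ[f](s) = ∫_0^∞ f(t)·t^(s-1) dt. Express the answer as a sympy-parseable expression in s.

(-32*2**(2*s)*(s - 4)*(2*s + 1) + 3**s*s*(s - 4)*(2*s + 1)*(-24*log(3) + 24*log(2)) + 3**s*(s - 4)*(2*s + 1)*(-24*log(3) + 24*log(2)) + 24*3**s*(s - 4)*(2*s + 1) + 16*3**s*sqrt(6)*(s - 4)*(s**2 + 2*s + 1) + 32*4**s*s*(s - 4)*(2*s + 1)*log(2) + 32*4**s*(s - 4)*(2*s + 1)*log(2) - 4**s*(2*s + 1)*(s**2 + 2*s + 1))/(16*2**s*(s - 4)*(2*s + 1)*(s**2 + 2*s + 1))
  -1/2 < Re(s) < 4

along the cuts 3/2, 2, ℳ[f](s) splits into 3 integrals
on [0, 3/2): add ∫ sqrt(t)·t^(s-1) dt
on [3/2, 2): add ∫ t*log(t)·t^(s-1) dt
over [2, ∞), the kernel integral of t**(-4) enters the sum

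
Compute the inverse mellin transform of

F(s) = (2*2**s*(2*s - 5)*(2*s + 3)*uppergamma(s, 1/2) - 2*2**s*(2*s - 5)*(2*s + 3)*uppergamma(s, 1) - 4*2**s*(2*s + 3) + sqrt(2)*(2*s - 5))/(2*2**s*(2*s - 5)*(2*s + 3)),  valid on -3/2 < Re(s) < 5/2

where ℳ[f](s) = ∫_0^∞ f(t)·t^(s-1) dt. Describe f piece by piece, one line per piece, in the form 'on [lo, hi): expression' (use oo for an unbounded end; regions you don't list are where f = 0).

decompose at 1/2, 1; ℳ[f](s) sums the 3 pieces' integrals
∫ t**(3/2)·t^(s-1) over [0, 1/2)
for t in [1/2, 1): the term is ∫ exp(-t)·t^(s-1)
on [1, ∞) integrate f = t**(-5/2) against the kernel

on [0, 1/2): t**(3/2)
on [1/2, 1): exp(-t)
on [1, oo): t**(-5/2)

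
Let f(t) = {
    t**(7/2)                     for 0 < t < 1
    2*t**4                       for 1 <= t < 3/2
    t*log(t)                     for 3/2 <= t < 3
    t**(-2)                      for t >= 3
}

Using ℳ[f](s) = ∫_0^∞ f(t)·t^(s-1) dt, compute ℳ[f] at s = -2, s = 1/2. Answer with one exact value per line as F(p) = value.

remove the shared t-power first: t**(3/2) on [0, 1); 2*t**2 on [1, 3/2); log(t)/t on [3/2, 3); …
along the cuts 1, 3/2, 3, ℳ[f](s) splits into 4 integrals
on [0, 1) integrate f = t**(7/2) against the kernel
[1, 3/2) adds the kernel integral of 2*t**4
segment [3/2, 3) carries t*log(t); integrate it
for t in [3, ∞): the term is ∫ t**(-2)·t^(s-1)

F(-2) = log(6**(1/3)/2) + 365/162
F(1/2) = -34*sqrt(3)/27 - 7/36 + log(2**(sqrt(6)/2)*3**(-sqrt(6)/2 + 2*sqrt(3))) + 35*sqrt(6)/24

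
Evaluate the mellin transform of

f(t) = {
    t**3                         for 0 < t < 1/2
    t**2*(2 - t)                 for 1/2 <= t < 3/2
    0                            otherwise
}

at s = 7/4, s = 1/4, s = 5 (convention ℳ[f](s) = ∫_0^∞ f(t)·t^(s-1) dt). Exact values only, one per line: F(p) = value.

the shared t-power comes off first: t on [0, 1/2); 2 - t on [1/2, 3/2)
integrate the 2 segments split at 1/2, then add the results
on [0, 1/2) integrate f = t**3 against the kernel
over [1/2, 3/2), the kernel integral of t**2*(2 - t) enters the sum

F(7/4) = 2**(1/4)*(-46 + 837*3**(3/4))/2280
F(1/4) = 2**(3/4)*(-34 + 225*3**(1/4))/468
F(5) = 24039/14336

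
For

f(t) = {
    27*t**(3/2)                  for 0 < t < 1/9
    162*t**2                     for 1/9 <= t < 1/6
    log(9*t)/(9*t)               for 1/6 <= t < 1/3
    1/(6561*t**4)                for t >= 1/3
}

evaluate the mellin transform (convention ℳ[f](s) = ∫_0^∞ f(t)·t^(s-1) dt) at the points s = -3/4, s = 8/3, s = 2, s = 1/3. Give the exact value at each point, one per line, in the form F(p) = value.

strip the common scale on t: 3*sqrt(3)*t**(3/2) on [0, 1/3); 18*t**2 on [1/3, 1/2); log(3*t)/(3*t) on [1/2, 1); …
invert the common scale on t to get t**(3/2) on [0, 1); 2*t**2 on [1, 3/2); log(t)/t on [3/2, 3); …
cuts at 1/9, 1/6, 1/3: linearity sums the 4 kernel integrals
segment [0, 1/9) carries 27*t**(3/2); integrate it
over [1/9, 1/6), the kernel integral of 162*t**2 enters the sum
segment 1/6 to 1/3 holds log(9*t)/(9*t); add its integral
segment 1/3 to ∞ holds 1/(6561*t**4); add its integral

F(-3/4) = -4*sqrt(3)/5 - 8*6**(3/4)*log(2)/21 - 4*3**(3/4)*log(3)/21 - 8012*3**(3/4)/75411 + 8*6**(3/4)*log(3)/21 + 2806*6**(3/4)/735
F(8/3) = -299*3**(1/3)/72900 - 6**(1/3)*log(3)/540 - 11*3**(2/3)/42525 + 6**(1/3)*log(2)/540 + 281*6**(1/3)/50400 + 3**(1/3)*log(3)/135
F(2) = 1759/163296 + log(2)/54 + log(3)/54
F(1/3) = -887*3**(2/3)/3564 - 6**(2/3)*log(2)/6 - 3**(2/3)*log(3)/6 - 8*3**(1/3)/77 + 6**(2/3)*log(3)/6 + 4*6**(2/3)/7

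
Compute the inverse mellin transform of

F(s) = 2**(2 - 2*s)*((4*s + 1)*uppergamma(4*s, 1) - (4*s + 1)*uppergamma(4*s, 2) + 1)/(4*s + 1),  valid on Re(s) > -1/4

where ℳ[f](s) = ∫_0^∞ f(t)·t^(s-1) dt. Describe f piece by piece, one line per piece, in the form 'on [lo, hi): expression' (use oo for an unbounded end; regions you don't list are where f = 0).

undo the power substitution: sqrt(2)*sqrt(t) on [0, 1/2); exp(-sqrt(2)*sqrt(t)) on [1/2, 2)
back out the common scale on t: sqrt(t) on [0, 1); exp(-sqrt(t)) on [1, 4)
the power substitution comes off first: t on [0, 1); exp(-t) on [1, 2)
summing 2 kernel integrals split by 1/4 yields ℳ[f](s)
[0, 1/4) adds the kernel integral of sqrt(2)*t**(1/4)
piece [1/4, 4): integrate exp(-sqrt(2)*t**(1/4)) against the kernel

on [0, 1/4): sqrt(2)*t**(1/4)
on [1/4, 4): exp(-sqrt(2)*t**(1/4))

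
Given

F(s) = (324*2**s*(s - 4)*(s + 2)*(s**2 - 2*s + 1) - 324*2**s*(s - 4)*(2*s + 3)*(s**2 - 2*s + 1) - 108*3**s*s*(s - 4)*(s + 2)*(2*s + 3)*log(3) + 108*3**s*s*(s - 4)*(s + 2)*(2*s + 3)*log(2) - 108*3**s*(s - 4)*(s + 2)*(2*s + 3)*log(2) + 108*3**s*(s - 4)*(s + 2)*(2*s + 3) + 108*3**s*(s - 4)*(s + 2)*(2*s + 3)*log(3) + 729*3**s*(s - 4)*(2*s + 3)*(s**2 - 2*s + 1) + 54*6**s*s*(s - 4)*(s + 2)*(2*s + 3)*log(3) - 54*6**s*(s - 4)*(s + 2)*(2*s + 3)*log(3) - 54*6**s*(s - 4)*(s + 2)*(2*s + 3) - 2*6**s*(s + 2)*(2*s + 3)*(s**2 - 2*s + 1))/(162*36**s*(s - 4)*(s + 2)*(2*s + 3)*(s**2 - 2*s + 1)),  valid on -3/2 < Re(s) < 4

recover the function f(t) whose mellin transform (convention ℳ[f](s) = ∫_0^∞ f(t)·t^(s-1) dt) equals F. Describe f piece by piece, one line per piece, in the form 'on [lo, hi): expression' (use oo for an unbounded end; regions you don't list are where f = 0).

on [0, 1/18): 54*sqrt(2)*t**(3/2)
on [1/18, 1/12): 648*t**2
on [1/12, 1/6): log(18*t)/(18*t)
on [1/6, oo): 1/(104976*t**4)

back out the common scale on t: 27*t**(3/2) on [0, 1/9); 162*t**2 on [1/9, 1/6); log(9*t)/(9*t) on [1/6, 1/3); …
remove the common scale on t first: 3*sqrt(3)*t**(3/2) on [0, 1/3); 18*t**2 on [1/3, 1/2); log(3*t)/(3*t) on [1/2, 1); …
reversing the common scale on t: t**(3/2) on [0, 1); 2*t**2 on [1, 3/2); log(t)/t on [3/2, 3); …
slice at 1/18, 1/12, 1/6, transform all 4 pieces, and sum them
∫ 54*sqrt(2)*t**(3/2)·t^(s-1) over [0, 1/18)
the [1/18, 1/12) slice contributes ∫ 648*t**2·t^(s-1) dt
segment [1/12, 1/6) carries log(18*t)/(18*t); integrate it
piece [1/6, ∞): integrate 1/(104976*t**4) against the kernel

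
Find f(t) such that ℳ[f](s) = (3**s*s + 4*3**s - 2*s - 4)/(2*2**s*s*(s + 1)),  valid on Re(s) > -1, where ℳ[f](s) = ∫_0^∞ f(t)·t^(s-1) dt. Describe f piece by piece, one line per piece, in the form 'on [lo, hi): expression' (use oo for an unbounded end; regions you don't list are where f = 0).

treat the 2 regions marked off by 1/2 separately and sum
for t in [0, 1/2): the term is ∫ t·t^(s-1)
for t in [1/2, 3/2): the term is ∫ (2 - t)·t^(s-1)

on [0, 1/2): t
on [1/2, 3/2): 2 - t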